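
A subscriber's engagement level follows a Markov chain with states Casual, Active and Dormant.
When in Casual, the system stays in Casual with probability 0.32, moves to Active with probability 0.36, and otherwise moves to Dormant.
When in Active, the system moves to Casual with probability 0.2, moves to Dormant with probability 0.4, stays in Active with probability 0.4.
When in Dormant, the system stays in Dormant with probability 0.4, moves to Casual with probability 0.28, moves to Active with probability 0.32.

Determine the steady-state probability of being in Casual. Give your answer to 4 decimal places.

0.2617

Let the stationary distribution be π with π = πP and π_1 + π_2 + π_3 = 1.
π_1 = 0.32·π_1 + 0.2·π_2 + 0.28·π_3
π_2 = 0.36·π_1 + 0.4·π_2 + 0.32·π_3
Solving with the normalization constraint gives π = (0.2617, 0.3592, 0.3791).
So the stationary probability of Casual is 0.2617.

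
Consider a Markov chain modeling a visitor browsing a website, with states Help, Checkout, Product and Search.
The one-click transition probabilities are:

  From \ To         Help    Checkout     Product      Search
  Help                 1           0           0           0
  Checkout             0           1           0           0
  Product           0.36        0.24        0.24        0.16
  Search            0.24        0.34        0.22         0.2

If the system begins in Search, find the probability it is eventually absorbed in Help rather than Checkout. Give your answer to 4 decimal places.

Let h(s) be the probability of absorption at Help starting from transient state s. Then h(Help) = 1 and h(Checkout) = 0. By first-step analysis:
h(Product) = 0.36·1 + 0.24·0 + 0.24·h(Product) + 0.16·h(Search)
h(Search) = 0.24·1 + 0.34·0 + 0.22·h(Product) + 0.2·h(Search)
Solving: h(Product) = 0.5698, h(Search) = 0.4567.
Starting from Search, the probability is 0.4567.

0.4567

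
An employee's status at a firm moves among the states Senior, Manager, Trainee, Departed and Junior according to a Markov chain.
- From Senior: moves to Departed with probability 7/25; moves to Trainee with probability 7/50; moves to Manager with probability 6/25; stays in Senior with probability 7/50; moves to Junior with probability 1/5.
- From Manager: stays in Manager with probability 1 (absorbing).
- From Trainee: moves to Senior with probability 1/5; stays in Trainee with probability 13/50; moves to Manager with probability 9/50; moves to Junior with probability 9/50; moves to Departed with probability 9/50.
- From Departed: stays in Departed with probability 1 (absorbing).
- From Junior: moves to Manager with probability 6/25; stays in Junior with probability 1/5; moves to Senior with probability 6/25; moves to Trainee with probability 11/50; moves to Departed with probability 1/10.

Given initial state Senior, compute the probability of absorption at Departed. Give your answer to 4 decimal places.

0.4973

Let h(s) be the probability of absorption at Departed starting from transient state s. Then h(Departed) = 1 and h(Manager) = 0. By first-step analysis:
h(Senior) = 0.14·h(Senior) + 0.24·0 + 0.14·h(Trainee) + 0.28·1 + 0.2·h(Junior)
h(Trainee) = 0.2·h(Senior) + 0.18·0 + 0.26·h(Trainee) + 0.18·1 + 0.18·h(Junior)
h(Junior) = 0.24·h(Senior) + 0.24·0 + 0.22·h(Trainee) + 0.1·1 + 0.2·h(Junior)
Solving: h(Senior) = 0.4973, h(Trainee) = 0.4762, h(Junior) = 0.4052.
Starting from Senior, the probability is 0.4973.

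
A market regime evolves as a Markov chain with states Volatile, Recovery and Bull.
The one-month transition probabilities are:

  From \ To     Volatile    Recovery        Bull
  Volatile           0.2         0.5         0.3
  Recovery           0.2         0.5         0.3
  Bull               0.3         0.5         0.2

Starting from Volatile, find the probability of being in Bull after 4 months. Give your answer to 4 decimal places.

0.2727

Propagate the distribution vector 4 months from Volatile.
After 0 months: (1.0000, 0.0000, 0.0000)
After 1 month: (0.2000, 0.5000, 0.3000)
After 2 months: (0.2300, 0.5000, 0.2700)
After 3 months: (0.2270, 0.5000, 0.2730)
After 4 months: (0.2273, 0.5000, 0.2727)
P(in Bull after 4 months) = 0.2727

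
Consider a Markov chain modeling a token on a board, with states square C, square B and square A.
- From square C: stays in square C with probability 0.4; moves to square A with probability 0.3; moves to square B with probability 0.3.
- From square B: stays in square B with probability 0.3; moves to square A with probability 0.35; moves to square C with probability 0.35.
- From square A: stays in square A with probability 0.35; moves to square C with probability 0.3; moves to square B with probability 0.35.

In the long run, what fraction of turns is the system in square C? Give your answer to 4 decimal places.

Let the stationary distribution be π with π = πP and π_1 + π_2 + π_3 = 1.
π_1 = 0.4·π_1 + 0.35·π_2 + 0.3·π_3
π_2 = 0.3·π_1 + 0.3·π_2 + 0.35·π_3
Solving with the normalization constraint gives π = (0.3509, 0.3166, 0.3325).
So the stationary probability of square C is 0.3509.

0.3509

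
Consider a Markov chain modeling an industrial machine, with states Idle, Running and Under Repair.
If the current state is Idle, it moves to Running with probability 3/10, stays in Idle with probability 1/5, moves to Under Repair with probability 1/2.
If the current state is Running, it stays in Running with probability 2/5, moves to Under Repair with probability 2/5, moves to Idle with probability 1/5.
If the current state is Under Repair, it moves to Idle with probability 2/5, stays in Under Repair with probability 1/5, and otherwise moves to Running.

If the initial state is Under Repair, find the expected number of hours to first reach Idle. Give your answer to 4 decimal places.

3.1250

Let t(s) be the expected number of hours to first reach Idle from state s, with t(Idle) = 0. Conditioning on the first hour:
t(Running) = 1 + 0.4·t(Running) + 0.4·t(Under Repair)
t(Under Repair) = 1 + 0.4·t(Running) + 0.2·t(Under Repair)
Solving: t(Running) = 3.7500, t(Under Repair) = 3.1250.
Expected hours from Under Repair to Idle: 3.1250.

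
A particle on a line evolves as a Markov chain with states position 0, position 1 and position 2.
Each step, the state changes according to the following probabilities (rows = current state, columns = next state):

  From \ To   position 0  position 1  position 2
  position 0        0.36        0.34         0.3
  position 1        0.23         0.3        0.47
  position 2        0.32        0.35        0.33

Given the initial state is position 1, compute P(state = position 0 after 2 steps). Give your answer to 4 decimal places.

0.3022

Sum over the intermediate state after 1 step:
P = P(position 1→position 0)·P(position 0→position 0) + P(position 1→position 1)·P(position 1→position 0) + P(position 1→position 2)·P(position 2→position 0)
  = 0.23×0.36 + 0.3×0.23 + 0.47×0.32
  = 0.0828 + 0.0690 + 0.1504 = 0.3022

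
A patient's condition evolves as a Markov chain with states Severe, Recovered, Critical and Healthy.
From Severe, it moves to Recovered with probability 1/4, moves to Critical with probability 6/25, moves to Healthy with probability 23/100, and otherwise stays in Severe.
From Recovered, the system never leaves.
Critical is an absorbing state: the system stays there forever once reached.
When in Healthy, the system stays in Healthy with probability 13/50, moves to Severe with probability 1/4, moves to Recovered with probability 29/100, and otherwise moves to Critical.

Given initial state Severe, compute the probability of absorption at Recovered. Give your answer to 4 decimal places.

0.5296

Let h(s) be the probability of absorption at Recovered starting from transient state s. Then h(Recovered) = 1 and h(Critical) = 0. By first-step analysis:
h(Severe) = 0.28·h(Severe) + 0.25·1 + 0.24·0 + 0.23·h(Healthy)
h(Healthy) = 0.25·h(Severe) + 0.29·1 + 0.2·0 + 0.26·h(Healthy)
Solving: h(Severe) = 0.5296, h(Healthy) = 0.5708.
Starting from Severe, the probability is 0.5296.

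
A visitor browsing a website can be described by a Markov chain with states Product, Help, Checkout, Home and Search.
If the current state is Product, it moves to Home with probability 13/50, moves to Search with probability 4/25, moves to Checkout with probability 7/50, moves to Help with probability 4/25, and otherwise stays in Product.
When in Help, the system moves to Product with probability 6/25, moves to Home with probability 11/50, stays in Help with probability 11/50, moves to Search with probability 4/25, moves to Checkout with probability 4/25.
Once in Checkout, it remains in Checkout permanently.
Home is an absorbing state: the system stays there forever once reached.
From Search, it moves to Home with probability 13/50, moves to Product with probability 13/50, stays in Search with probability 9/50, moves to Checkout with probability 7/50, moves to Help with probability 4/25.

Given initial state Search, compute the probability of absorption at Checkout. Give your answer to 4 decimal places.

0.3616

Let h(s) be the probability of absorption at Checkout starting from transient state s. Then h(Checkout) = 1 and h(Home) = 0. By first-step analysis:
h(Product) = 0.28·h(Product) + 0.16·h(Help) + 0.14·1 + 0.26·0 + 0.16·h(Search)
h(Help) = 0.24·h(Product) + 0.22·h(Help) + 0.16·1 + 0.22·0 + 0.16·h(Search)
h(Search) = 0.26·h(Product) + 0.16·h(Help) + 0.14·1 + 0.26·0 + 0.18·h(Search)
Solving: h(Product) = 0.3616, h(Help) = 0.3906, h(Search) = 0.3616.
Starting from Search, the probability is 0.3616.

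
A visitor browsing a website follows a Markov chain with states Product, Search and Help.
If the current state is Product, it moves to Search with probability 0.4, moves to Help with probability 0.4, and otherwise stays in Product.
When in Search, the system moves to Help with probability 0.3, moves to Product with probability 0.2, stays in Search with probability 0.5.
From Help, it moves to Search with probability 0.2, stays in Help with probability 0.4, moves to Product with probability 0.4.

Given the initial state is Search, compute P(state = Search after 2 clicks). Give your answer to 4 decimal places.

0.3900

Sum over the intermediate state after 1 click:
P = P(Search→Product)·P(Product→Search) + P(Search→Search)·P(Search→Search) + P(Search→Help)·P(Help→Search)
  = 0.2×0.4 + 0.5×0.5 + 0.3×0.2
  = 0.0800 + 0.2500 + 0.0600 = 0.3900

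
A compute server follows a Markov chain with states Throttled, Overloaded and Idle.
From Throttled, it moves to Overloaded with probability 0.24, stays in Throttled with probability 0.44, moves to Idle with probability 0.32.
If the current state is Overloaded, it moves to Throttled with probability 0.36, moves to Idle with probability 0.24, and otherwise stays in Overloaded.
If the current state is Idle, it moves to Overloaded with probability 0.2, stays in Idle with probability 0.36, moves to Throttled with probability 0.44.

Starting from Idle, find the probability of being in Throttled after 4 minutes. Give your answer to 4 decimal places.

Propagate the distribution vector 4 minutes from Idle.
After 0 minutes: (0.0000, 0.0000, 1.0000)
After 1 minute: (0.4400, 0.2000, 0.3600)
After 2 minutes: (0.4240, 0.2576, 0.3184)
After 3 minutes: (0.4194, 0.2685, 0.3121)
After 4 minutes: (0.4185, 0.2705, 0.3110)
P(in Throttled after 4 minutes) = 0.4185

0.4185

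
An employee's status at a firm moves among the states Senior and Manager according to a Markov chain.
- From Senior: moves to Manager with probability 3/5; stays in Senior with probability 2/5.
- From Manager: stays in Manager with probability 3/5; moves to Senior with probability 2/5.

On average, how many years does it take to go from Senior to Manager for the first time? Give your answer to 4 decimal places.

Let t(s) be the expected number of years to first reach Manager from state s, with t(Manager) = 0. Conditioning on the first year:
t(Senior) = 1 + 0.4·t(Senior)
Solving: t(Senior) = 1.6667.
Expected years from Senior to Manager: 1.6667.

1.6667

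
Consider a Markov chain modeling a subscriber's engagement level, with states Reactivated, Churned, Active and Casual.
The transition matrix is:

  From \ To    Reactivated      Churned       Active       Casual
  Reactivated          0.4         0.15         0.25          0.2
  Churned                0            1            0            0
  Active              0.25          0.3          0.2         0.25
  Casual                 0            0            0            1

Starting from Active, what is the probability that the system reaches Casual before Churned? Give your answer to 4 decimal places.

0.4790

Let h(s) be the probability of absorption at Casual starting from transient state s. Then h(Casual) = 1 and h(Churned) = 0. By first-step analysis:
h(Reactivated) = 0.4·h(Reactivated) + 0.15·0 + 0.25·h(Active) + 0.2·1
h(Active) = 0.25·h(Reactivated) + 0.3·0 + 0.2·h(Active) + 0.25·1
Solving: h(Reactivated) = 0.5329, h(Active) = 0.4790.
Starting from Active, the probability is 0.4790.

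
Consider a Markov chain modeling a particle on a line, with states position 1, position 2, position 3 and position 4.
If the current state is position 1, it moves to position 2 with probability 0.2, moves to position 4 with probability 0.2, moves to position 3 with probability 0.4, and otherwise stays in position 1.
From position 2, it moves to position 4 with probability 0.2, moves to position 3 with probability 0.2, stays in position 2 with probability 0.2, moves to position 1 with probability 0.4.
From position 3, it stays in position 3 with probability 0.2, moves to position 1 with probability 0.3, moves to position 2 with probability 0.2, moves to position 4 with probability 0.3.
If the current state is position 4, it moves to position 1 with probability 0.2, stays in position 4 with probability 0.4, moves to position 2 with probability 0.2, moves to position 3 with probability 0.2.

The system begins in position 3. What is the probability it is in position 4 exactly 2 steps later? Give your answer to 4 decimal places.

0.2800

Propagate the distribution vector 2 steps from position 3.
After 0 steps: (0.0000, 0.0000, 1.0000, 0.0000)
After 1 step: (0.3000, 0.2000, 0.2000, 0.3000)
After 2 steps: (0.2600, 0.2000, 0.2600, 0.2800)
P(in position 4 after 2 steps) = 0.2800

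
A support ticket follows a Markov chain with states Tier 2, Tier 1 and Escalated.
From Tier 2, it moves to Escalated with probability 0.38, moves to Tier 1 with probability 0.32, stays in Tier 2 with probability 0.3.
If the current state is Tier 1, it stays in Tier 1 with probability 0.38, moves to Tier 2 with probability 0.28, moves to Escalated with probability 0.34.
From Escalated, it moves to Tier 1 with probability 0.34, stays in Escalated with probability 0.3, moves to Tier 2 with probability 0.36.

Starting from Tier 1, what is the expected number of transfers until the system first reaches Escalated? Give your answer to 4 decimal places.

2.8455

Let t(s) be the expected number of transfers to first reach Escalated from state s, with t(Escalated) = 0. Conditioning on the first transfer:
t(Tier 2) = 1 + 0.3·t(Tier 2) + 0.32·t(Tier 1)
t(Tier 1) = 1 + 0.28·t(Tier 2) + 0.38·t(Tier 1)
Solving: t(Tier 2) = 2.7294, t(Tier 1) = 2.8455.
Expected transfers from Tier 1 to Escalated: 2.8455.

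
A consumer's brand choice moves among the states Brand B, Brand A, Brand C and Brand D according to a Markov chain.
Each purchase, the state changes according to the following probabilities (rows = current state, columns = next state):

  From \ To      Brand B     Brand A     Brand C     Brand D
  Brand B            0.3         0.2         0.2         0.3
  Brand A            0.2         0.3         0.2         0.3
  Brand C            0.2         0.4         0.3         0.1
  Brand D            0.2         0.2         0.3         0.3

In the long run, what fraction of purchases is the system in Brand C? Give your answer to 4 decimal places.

Let the stationary distribution be π with π = πP and π_1 + π_2 + π_3 + π_4 = 1.
π_1 = 0.3·π_1 + 0.2·π_2 + 0.2·π_3 + 0.2·π_4
π_2 = 0.2·π_1 + 0.3·π_2 + 0.4·π_3 + 0.2·π_4
π_3 = 0.2·π_1 + 0.2·π_2 + 0.3·π_3 + 0.3·π_4
Solving with the normalization constraint gives π = (0.2222, 0.2778, 0.2500, 0.2500).
So the stationary probability of Brand C is 0.2500.

0.2500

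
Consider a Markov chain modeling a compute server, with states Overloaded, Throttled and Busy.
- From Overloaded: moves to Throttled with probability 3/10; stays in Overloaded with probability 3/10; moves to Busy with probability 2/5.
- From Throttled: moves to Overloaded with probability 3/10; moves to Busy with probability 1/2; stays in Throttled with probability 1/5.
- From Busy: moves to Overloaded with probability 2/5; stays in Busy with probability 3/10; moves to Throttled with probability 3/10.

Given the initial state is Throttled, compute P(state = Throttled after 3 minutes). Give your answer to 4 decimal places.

0.2720

Propagate the distribution vector 3 minutes from Throttled.
After 0 minutes: (0.0000, 1.0000, 0.0000)
After 1 minute: (0.3000, 0.2000, 0.5000)
After 2 minutes: (0.3500, 0.2800, 0.3700)
After 3 minutes: (0.3370, 0.2720, 0.3910)
P(in Throttled after 3 minutes) = 0.2720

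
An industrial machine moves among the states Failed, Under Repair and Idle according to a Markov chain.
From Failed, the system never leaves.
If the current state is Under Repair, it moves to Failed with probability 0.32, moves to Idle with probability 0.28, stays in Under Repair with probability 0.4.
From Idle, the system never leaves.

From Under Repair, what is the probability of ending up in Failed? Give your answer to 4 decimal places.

0.5333

Let h(s) be the probability of absorption at Failed starting from transient state s. Then h(Failed) = 1 and h(Idle) = 0. By first-step analysis:
h(Under Repair) = 0.32·1 + 0.4·h(Under Repair) + 0.28·0
Solving: h(Under Repair) = 0.5333.
Starting from Under Repair, the probability is 0.5333.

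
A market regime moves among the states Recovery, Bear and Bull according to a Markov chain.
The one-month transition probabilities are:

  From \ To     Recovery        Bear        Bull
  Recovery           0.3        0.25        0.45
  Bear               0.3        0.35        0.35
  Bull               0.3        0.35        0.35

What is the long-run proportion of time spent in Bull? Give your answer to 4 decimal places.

0.3800

Let the stationary distribution be π with π = πP and π_1 + π_2 + π_3 = 1.
π_1 = 0.3·π_1 + 0.3·π_2 + 0.3·π_3
π_2 = 0.25·π_1 + 0.35·π_2 + 0.35·π_3
Solving with the normalization constraint gives π = (0.3000, 0.3200, 0.3800).
So the stationary probability of Bull is 0.3800.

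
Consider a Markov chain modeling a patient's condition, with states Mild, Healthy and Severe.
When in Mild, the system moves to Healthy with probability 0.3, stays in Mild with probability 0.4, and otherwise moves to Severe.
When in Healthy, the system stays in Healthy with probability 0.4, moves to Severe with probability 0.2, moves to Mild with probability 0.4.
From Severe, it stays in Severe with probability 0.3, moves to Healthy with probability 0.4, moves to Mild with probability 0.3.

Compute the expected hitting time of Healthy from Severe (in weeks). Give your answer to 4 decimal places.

Let t(s) be the expected number of weeks to first reach Healthy from state s, with t(Healthy) = 0. Conditioning on the first week:
t(Mild) = 1 + 0.4·t(Mild) + 0.3·t(Severe)
t(Severe) = 1 + 0.3·t(Mild) + 0.3·t(Severe)
Solving: t(Mild) = 3.0303, t(Severe) = 2.7273.
Expected weeks from Severe to Healthy: 2.7273.

2.7273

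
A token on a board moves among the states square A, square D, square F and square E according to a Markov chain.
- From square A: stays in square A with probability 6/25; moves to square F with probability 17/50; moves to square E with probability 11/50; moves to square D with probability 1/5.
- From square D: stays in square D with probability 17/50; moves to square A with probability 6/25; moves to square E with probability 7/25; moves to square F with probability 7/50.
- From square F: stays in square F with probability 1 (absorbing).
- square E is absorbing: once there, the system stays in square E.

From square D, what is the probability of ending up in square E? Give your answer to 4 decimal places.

Let h(s) be the probability of absorption at square E starting from transient state s. Then h(square E) = 1 and h(square F) = 0. By first-step analysis:
h(square A) = 0.24·h(square A) + 0.2·h(square D) + 0.34·0 + 0.22·1
h(square D) = 0.24·h(square A) + 0.34·h(square D) + 0.14·0 + 0.28·1
Solving: h(square A) = 0.4436, h(square D) = 0.5855.
Starting from square D, the probability is 0.5855.

0.5855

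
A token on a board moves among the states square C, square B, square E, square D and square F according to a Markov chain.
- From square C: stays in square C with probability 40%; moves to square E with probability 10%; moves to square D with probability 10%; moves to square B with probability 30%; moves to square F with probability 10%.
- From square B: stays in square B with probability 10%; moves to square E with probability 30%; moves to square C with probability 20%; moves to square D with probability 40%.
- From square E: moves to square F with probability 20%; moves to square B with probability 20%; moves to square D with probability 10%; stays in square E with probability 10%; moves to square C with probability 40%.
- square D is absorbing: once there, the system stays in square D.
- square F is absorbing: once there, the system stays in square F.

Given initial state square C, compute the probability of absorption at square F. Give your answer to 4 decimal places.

Let h(s) be the probability of absorption at square F starting from transient state s. Then h(square F) = 1 and h(square D) = 0. By first-step analysis:
h(square C) = 0.4·h(square C) + 0.3·h(square B) + 0.1·h(square E) + 0.1·0 + 0.1·1
h(square B) = 0.2·h(square C) + 0.1·h(square B) + 0.3·h(square E) + 0.4·0
h(square E) = 0.4·h(square C) + 0.2·h(square B) + 0.1·h(square E) + 0.1·0 + 0.2·1
Solving: h(square C) = 0.3469, h(square B) = 0.2188, h(square E) = 0.4250.
Starting from square C, the probability is 0.3469.

0.3469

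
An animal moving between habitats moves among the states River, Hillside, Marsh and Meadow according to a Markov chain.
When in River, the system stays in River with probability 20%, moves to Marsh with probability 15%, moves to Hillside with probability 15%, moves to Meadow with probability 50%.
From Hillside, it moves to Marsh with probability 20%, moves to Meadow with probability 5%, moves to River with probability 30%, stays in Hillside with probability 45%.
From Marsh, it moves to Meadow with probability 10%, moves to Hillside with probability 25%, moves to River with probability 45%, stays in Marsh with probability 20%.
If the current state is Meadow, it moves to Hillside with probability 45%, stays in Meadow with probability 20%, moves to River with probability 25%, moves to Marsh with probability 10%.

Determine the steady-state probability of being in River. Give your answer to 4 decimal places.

0.2851

Let the stationary distribution be π with π = πP and π_1 + π_2 + π_3 + π_4 = 1.
π_1 = 0.2·π_1 + 0.3·π_2 + 0.45·π_3 + 0.25·π_4
π_2 = 0.15·π_1 + 0.45·π_2 + 0.25·π_3 + 0.45·π_4
π_3 = 0.15·π_1 + 0.2·π_2 + 0.2·π_3 + 0.1·π_4
Solving with the normalization constraint gives π = (0.2851, 0.3317, 0.1638, 0.2194).
So the stationary probability of River is 0.2851.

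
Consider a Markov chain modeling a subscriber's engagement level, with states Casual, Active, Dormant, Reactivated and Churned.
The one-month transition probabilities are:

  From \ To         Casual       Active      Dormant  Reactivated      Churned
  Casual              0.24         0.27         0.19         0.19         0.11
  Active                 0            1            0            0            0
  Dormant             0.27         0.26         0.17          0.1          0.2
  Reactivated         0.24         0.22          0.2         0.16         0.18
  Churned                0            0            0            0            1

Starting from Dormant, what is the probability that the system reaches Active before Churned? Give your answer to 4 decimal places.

0.5964

Let h(s) be the probability of absorption at Active starting from transient state s. Then h(Active) = 1 and h(Churned) = 0. By first-step analysis:
h(Casual) = 0.24·h(Casual) + 0.27·1 + 0.19·h(Dormant) + 0.19·h(Reactivated) + 0.11·0
h(Dormant) = 0.27·h(Casual) + 0.26·1 + 0.17·h(Dormant) + 0.1·h(Reactivated) + 0.2·0
h(Reactivated) = 0.24·h(Casual) + 0.22·1 + 0.2·h(Dormant) + 0.16·h(Reactivated) + 0.18·0
Solving: h(Casual) = 0.6519, h(Dormant) = 0.5964, h(Reactivated) = 0.5902.
Starting from Dormant, the probability is 0.5964.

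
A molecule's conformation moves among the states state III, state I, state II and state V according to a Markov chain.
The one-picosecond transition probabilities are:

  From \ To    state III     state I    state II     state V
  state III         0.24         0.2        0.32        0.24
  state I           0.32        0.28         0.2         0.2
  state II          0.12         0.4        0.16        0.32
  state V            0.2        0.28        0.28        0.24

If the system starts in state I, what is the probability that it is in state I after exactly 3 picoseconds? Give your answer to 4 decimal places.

0.2911

Propagate the distribution vector 3 picoseconds from state I.
After 0 picoseconds: (0.0000, 1.0000, 0.0000, 0.0000)
After 1 picosecond: (0.3200, 0.2800, 0.2000, 0.2000)
After 2 picoseconds: (0.2304, 0.2784, 0.2464, 0.2448)
After 3 picoseconds: (0.2229, 0.2911, 0.2374, 0.2486)
P(in state I after 3 picoseconds) = 0.2911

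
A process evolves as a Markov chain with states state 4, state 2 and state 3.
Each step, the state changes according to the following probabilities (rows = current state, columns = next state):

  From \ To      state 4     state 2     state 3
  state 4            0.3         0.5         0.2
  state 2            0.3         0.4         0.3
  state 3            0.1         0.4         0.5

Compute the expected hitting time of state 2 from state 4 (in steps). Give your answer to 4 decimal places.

Let t(s) be the expected number of steps to first reach state 2 from state s, with t(state 2) = 0. Conditioning on the first step:
t(state 4) = 1 + 0.3·t(state 4) + 0.2·t(state 3)
t(state 3) = 1 + 0.1·t(state 4) + 0.5·t(state 3)
Solving: t(state 4) = 2.1212, t(state 3) = 2.4242.
Expected steps from state 4 to state 2: 2.1212.

2.1212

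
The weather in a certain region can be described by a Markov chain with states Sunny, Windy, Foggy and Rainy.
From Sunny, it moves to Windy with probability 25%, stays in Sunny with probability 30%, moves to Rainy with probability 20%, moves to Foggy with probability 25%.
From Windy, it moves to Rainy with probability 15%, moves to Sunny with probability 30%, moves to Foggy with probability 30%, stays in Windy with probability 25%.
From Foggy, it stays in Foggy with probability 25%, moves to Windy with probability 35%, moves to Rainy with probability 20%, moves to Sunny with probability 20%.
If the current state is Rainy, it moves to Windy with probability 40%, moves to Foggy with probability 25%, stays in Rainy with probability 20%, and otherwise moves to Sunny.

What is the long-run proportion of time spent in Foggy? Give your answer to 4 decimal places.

Let the stationary distribution be π with π = πP and π_1 + π_2 + π_3 + π_4 = 1.
π_1 = 0.3·π_1 + 0.3·π_2 + 0.2·π_3 + 0.15·π_4
π_2 = 0.25·π_1 + 0.25·π_2 + 0.35·π_3 + 0.4·π_4
π_3 = 0.25·π_1 + 0.3·π_2 + 0.25·π_3 + 0.25·π_4
Solving with the normalization constraint gives π = (0.2458, 0.3042, 0.2652, 0.1848).
So the stationary probability of Foggy is 0.2652.

0.2652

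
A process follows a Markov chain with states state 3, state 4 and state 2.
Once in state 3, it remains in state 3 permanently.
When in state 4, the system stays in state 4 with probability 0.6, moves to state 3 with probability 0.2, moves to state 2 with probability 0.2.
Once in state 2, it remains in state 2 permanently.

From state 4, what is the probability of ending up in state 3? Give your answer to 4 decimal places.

Let h(s) be the probability of absorption at state 3 starting from transient state s. Then h(state 3) = 1 and h(state 2) = 0. By first-step analysis:
h(state 4) = 0.2·1 + 0.6·h(state 4) + 0.2·0
Solving: h(state 4) = 0.5000.
Starting from state 4, the probability is 0.5000.

0.5000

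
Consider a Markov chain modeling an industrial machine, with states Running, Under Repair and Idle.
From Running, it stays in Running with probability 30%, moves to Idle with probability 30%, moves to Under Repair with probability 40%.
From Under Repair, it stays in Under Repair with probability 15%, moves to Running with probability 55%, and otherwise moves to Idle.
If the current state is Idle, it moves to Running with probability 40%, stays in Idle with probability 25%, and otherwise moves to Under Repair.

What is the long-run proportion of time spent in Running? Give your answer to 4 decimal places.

Let the stationary distribution be π with π = πP and π_1 + π_2 + π_3 = 1.
π_1 = 0.3·π_1 + 0.55·π_2 + 0.4·π_3
π_2 = 0.4·π_1 + 0.15·π_2 + 0.35·π_3
Solving with the normalization constraint gives π = (0.4057, 0.3086, 0.2857).
So the stationary probability of Running is 0.4057.

0.4057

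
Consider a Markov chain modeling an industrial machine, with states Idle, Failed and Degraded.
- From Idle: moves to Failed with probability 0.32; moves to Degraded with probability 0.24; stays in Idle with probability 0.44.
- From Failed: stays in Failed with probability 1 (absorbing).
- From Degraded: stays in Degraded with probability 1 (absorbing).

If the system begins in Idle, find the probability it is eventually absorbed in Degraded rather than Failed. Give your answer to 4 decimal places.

Let h(s) be the probability of absorption at Degraded starting from transient state s. Then h(Degraded) = 1 and h(Failed) = 0. By first-step analysis:
h(Idle) = 0.44·h(Idle) + 0.32·0 + 0.24·1
Solving: h(Idle) = 0.4286.
Starting from Idle, the probability is 0.4286.

0.4286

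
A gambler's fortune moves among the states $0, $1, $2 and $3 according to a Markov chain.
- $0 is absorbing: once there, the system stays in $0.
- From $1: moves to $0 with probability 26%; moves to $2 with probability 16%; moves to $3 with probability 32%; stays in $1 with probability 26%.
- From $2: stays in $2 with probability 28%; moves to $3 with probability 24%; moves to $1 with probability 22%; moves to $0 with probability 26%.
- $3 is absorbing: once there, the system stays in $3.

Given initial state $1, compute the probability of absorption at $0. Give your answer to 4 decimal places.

Let h(s) be the probability of absorption at $0 starting from transient state s. Then h($0) = 1 and h($3) = 0. By first-step analysis:
h($1) = 0.26·1 + 0.26·h($1) + 0.16·h($2) + 0.32·0
h($2) = 0.26·1 + 0.22·h($1) + 0.28·h($2) + 0.24·0
Solving: h($1) = 0.4598, h($2) = 0.5016.
Starting from $1, the probability is 0.4598.

0.4598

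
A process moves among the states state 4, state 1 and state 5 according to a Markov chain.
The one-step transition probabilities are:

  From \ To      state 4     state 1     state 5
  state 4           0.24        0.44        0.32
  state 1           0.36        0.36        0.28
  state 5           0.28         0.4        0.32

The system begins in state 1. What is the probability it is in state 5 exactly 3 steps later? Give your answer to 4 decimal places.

Propagate the distribution vector 3 steps from state 1.
After 0 steps: (0.0000, 1.0000, 0.0000)
After 1 step: (0.3600, 0.3600, 0.2800)
After 2 steps: (0.2944, 0.4000, 0.3056)
After 3 steps: (0.3002, 0.3958, 0.3040)
P(in state 5 after 3 steps) = 0.3040

0.3040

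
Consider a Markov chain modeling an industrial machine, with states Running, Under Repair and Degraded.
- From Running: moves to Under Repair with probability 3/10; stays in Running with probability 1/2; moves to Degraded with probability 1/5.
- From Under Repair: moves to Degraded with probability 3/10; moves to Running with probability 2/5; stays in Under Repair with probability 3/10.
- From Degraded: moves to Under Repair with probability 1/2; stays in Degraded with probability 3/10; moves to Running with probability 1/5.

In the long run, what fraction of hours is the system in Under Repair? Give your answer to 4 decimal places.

0.3523

Let the stationary distribution be π with π = πP and π_1 + π_2 + π_3 = 1.
π_1 = 0.5·π_1 + 0.4·π_2 + 0.2·π_3
π_2 = 0.3·π_1 + 0.3·π_2 + 0.5·π_3
Solving with the normalization constraint gives π = (0.3864, 0.3523, 0.2614).
So the stationary probability of Under Repair is 0.3523.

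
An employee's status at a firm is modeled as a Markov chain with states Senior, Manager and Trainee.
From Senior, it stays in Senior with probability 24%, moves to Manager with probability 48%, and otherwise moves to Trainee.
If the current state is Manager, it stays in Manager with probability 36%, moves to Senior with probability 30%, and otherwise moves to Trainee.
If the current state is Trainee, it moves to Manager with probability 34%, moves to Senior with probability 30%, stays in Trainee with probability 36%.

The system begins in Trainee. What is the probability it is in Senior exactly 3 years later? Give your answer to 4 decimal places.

Propagate the distribution vector 3 years from Trainee.
After 0 years: (0.0000, 0.0000, 1.0000)
After 1 year: (0.3000, 0.3400, 0.3600)
After 2 years: (0.2820, 0.3888, 0.3292)
After 3 years: (0.2831, 0.3873, 0.3297)
P(in Senior after 3 years) = 0.2831

0.2831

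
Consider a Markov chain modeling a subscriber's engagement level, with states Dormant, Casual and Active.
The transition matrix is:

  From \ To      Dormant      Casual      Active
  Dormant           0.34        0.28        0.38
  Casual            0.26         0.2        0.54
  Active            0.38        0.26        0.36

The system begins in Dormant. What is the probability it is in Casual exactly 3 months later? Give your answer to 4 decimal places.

Propagate the distribution vector 3 months from Dormant.
After 0 months: (1.0000, 0.0000, 0.0000)
After 1 month: (0.3400, 0.2800, 0.3800)
After 2 months: (0.3328, 0.2500, 0.4172)
After 3 months: (0.3367, 0.2517, 0.4117)
P(in Casual after 3 months) = 0.2517

0.2517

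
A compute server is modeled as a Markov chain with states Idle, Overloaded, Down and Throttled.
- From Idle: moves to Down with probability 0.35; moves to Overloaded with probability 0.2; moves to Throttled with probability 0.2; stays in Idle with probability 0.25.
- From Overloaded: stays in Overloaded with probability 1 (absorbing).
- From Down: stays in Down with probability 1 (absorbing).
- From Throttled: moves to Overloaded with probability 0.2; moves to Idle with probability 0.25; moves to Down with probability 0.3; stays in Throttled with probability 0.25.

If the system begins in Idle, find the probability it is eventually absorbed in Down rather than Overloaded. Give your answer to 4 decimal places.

Let h(s) be the probability of absorption at Down starting from transient state s. Then h(Down) = 1 and h(Overloaded) = 0. By first-step analysis:
h(Idle) = 0.25·h(Idle) + 0.2·0 + 0.35·1 + 0.2·h(Throttled)
h(Throttled) = 0.25·h(Idle) + 0.2·0 + 0.3·1 + 0.25·h(Throttled)
Solving: h(Idle) = 0.6293, h(Throttled) = 0.6098.
Starting from Idle, the probability is 0.6293.

0.6293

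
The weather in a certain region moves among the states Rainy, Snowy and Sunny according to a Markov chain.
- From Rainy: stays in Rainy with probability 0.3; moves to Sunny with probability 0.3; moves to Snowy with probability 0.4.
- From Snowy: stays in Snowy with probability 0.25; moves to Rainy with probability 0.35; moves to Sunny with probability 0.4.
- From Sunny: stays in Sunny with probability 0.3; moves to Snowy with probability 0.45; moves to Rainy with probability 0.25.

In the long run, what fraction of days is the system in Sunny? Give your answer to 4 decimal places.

Let the stationary distribution be π with π = πP and π_1 + π_2 + π_3 = 1.
π_1 = 0.3·π_1 + 0.35·π_2 + 0.25·π_3
π_2 = 0.4·π_1 + 0.25·π_2 + 0.45·π_3
Solving with the normalization constraint gives π = (0.3013, 0.3624, 0.3362).
So the stationary probability of Sunny is 0.3362.

0.3362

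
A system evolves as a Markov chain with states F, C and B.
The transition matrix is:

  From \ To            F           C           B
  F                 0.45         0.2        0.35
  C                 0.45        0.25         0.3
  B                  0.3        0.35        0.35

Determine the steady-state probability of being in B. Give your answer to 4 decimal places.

Let the stationary distribution be π with π = πP and π_1 + π_2 + π_3 = 1.
π_1 = 0.45·π_1 + 0.45·π_2 + 0.3·π_3
π_2 = 0.2·π_1 + 0.25·π_2 + 0.35·π_3
Solving with the normalization constraint gives π = (0.3995, 0.2637, 0.3368).
So the stationary probability of B is 0.3368.

0.3368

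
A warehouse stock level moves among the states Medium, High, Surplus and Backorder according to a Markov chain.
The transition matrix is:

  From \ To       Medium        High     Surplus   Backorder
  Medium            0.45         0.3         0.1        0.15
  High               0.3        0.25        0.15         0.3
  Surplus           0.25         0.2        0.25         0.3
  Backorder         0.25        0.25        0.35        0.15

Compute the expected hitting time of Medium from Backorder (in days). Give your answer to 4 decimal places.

Let t(s) be the expected number of days to first reach Medium from state s, with t(Medium) = 0. Conditioning on the first day:
t(High) = 1 + 0.25·t(High) + 0.15·t(Surplus) + 0.3·t(Backorder)
t(Surplus) = 1 + 0.2·t(High) + 0.25·t(Surplus) + 0.3·t(Backorder)
t(Backorder) = 1 + 0.25·t(High) + 0.35·t(Surplus) + 0.15·t(Backorder)
Solving: t(High) = 3.6268, t(Surplus) = 3.8283, t(Backorder) = 3.8195.
Expected days from Backorder to Medium: 3.8195.

3.8195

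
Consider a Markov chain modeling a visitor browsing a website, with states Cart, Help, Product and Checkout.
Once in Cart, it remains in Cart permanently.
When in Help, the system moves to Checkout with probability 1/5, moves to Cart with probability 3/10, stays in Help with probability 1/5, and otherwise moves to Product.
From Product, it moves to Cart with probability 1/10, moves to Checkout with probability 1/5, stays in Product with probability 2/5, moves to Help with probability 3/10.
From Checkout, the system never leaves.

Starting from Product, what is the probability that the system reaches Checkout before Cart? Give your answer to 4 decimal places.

Let h(s) be the probability of absorption at Checkout starting from transient state s. Then h(Checkout) = 1 and h(Cart) = 0. By first-step analysis:
h(Help) = 0.3·0 + 0.2·h(Help) + 0.3·h(Product) + 0.2·1
h(Product) = 0.1·0 + 0.3·h(Help) + 0.4·h(Product) + 0.2·1
Solving: h(Help) = 0.4615, h(Product) = 0.5641.
Starting from Product, the probability is 0.5641.

0.5641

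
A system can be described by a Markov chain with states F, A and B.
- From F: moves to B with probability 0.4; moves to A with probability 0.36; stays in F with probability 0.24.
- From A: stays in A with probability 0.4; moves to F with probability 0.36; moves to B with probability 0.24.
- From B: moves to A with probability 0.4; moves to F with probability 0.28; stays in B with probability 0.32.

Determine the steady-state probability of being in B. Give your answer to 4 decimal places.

0.3129

Let the stationary distribution be π with π = πP and π_1 + π_2 + π_3 = 1.
π_1 = 0.24·π_1 + 0.36·π_2 + 0.28·π_3
π_2 = 0.36·π_1 + 0.4·π_2 + 0.4·π_3
Solving with the normalization constraint gives π = (0.2991, 0.3880, 0.3129).
So the stationary probability of B is 0.3129.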